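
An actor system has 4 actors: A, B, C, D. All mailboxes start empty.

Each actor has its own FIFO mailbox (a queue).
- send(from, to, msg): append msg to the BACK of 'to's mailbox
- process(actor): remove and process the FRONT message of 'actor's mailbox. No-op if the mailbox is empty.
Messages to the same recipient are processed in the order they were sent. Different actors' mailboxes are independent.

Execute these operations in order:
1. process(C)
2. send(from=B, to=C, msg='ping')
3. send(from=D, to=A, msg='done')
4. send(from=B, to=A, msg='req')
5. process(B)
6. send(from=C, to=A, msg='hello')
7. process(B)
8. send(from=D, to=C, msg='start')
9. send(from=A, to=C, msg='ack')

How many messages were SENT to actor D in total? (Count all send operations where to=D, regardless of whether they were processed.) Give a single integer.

After 1 (process(C)): A:[] B:[] C:[] D:[]
After 2 (send(from=B, to=C, msg='ping')): A:[] B:[] C:[ping] D:[]
After 3 (send(from=D, to=A, msg='done')): A:[done] B:[] C:[ping] D:[]
After 4 (send(from=B, to=A, msg='req')): A:[done,req] B:[] C:[ping] D:[]
After 5 (process(B)): A:[done,req] B:[] C:[ping] D:[]
After 6 (send(from=C, to=A, msg='hello')): A:[done,req,hello] B:[] C:[ping] D:[]
After 7 (process(B)): A:[done,req,hello] B:[] C:[ping] D:[]
After 8 (send(from=D, to=C, msg='start')): A:[done,req,hello] B:[] C:[ping,start] D:[]
After 9 (send(from=A, to=C, msg='ack')): A:[done,req,hello] B:[] C:[ping,start,ack] D:[]

Answer: 0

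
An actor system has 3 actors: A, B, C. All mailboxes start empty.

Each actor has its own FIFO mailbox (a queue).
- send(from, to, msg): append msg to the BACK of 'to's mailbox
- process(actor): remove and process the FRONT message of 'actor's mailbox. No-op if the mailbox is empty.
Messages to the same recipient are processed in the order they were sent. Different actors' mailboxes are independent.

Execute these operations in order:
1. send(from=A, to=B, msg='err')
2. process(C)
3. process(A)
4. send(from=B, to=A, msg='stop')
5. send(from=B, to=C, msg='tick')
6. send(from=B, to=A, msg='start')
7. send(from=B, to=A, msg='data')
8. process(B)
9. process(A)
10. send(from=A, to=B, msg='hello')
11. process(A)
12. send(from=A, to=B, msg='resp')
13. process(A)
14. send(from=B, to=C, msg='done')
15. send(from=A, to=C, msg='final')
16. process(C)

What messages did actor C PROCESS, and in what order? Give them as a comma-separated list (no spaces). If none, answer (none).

After 1 (send(from=A, to=B, msg='err')): A:[] B:[err] C:[]
After 2 (process(C)): A:[] B:[err] C:[]
After 3 (process(A)): A:[] B:[err] C:[]
After 4 (send(from=B, to=A, msg='stop')): A:[stop] B:[err] C:[]
After 5 (send(from=B, to=C, msg='tick')): A:[stop] B:[err] C:[tick]
After 6 (send(from=B, to=A, msg='start')): A:[stop,start] B:[err] C:[tick]
After 7 (send(from=B, to=A, msg='data')): A:[stop,start,data] B:[err] C:[tick]
After 8 (process(B)): A:[stop,start,data] B:[] C:[tick]
After 9 (process(A)): A:[start,data] B:[] C:[tick]
After 10 (send(from=A, to=B, msg='hello')): A:[start,data] B:[hello] C:[tick]
After 11 (process(A)): A:[data] B:[hello] C:[tick]
After 12 (send(from=A, to=B, msg='resp')): A:[data] B:[hello,resp] C:[tick]
After 13 (process(A)): A:[] B:[hello,resp] C:[tick]
After 14 (send(from=B, to=C, msg='done')): A:[] B:[hello,resp] C:[tick,done]
After 15 (send(from=A, to=C, msg='final')): A:[] B:[hello,resp] C:[tick,done,final]
After 16 (process(C)): A:[] B:[hello,resp] C:[done,final]

Answer: tick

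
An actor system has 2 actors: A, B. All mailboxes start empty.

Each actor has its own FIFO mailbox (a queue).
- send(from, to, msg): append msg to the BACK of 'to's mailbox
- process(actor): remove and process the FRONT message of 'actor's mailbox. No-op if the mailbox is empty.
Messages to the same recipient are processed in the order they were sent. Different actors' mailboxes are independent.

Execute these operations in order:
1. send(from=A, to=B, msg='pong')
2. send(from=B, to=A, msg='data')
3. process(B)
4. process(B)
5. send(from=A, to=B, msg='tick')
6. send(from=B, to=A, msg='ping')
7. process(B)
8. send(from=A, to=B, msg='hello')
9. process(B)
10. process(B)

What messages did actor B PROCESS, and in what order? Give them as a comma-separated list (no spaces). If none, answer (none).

Answer: pong,tick,hello

Derivation:
After 1 (send(from=A, to=B, msg='pong')): A:[] B:[pong]
After 2 (send(from=B, to=A, msg='data')): A:[data] B:[pong]
After 3 (process(B)): A:[data] B:[]
After 4 (process(B)): A:[data] B:[]
After 5 (send(from=A, to=B, msg='tick')): A:[data] B:[tick]
After 6 (send(from=B, to=A, msg='ping')): A:[data,ping] B:[tick]
After 7 (process(B)): A:[data,ping] B:[]
After 8 (send(from=A, to=B, msg='hello')): A:[data,ping] B:[hello]
After 9 (process(B)): A:[data,ping] B:[]
After 10 (process(B)): A:[data,ping] B:[]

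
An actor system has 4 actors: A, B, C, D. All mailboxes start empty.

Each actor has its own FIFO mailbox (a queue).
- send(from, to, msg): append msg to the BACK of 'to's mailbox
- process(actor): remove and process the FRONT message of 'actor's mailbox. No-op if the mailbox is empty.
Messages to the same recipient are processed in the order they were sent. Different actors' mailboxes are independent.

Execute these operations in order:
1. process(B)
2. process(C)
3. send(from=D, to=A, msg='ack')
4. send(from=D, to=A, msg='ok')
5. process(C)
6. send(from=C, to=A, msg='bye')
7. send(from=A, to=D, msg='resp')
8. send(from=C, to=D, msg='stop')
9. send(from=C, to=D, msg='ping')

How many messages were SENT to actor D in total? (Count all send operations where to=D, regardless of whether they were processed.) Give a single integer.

Answer: 3

Derivation:
After 1 (process(B)): A:[] B:[] C:[] D:[]
After 2 (process(C)): A:[] B:[] C:[] D:[]
After 3 (send(from=D, to=A, msg='ack')): A:[ack] B:[] C:[] D:[]
After 4 (send(from=D, to=A, msg='ok')): A:[ack,ok] B:[] C:[] D:[]
After 5 (process(C)): A:[ack,ok] B:[] C:[] D:[]
After 6 (send(from=C, to=A, msg='bye')): A:[ack,ok,bye] B:[] C:[] D:[]
After 7 (send(from=A, to=D, msg='resp')): A:[ack,ok,bye] B:[] C:[] D:[resp]
After 8 (send(from=C, to=D, msg='stop')): A:[ack,ok,bye] B:[] C:[] D:[resp,stop]
After 9 (send(from=C, to=D, msg='ping')): A:[ack,ok,bye] B:[] C:[] D:[resp,stop,ping]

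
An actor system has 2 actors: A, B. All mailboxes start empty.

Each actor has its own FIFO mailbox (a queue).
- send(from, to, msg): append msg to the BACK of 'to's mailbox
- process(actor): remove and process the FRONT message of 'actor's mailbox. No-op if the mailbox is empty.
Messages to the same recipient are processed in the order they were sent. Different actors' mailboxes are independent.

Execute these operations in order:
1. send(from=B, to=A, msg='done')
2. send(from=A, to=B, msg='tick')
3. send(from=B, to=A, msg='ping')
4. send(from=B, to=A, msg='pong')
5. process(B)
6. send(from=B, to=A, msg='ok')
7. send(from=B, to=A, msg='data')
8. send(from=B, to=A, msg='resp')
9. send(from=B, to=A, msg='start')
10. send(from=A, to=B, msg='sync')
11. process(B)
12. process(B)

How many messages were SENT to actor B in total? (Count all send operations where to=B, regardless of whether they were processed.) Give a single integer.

After 1 (send(from=B, to=A, msg='done')): A:[done] B:[]
After 2 (send(from=A, to=B, msg='tick')): A:[done] B:[tick]
After 3 (send(from=B, to=A, msg='ping')): A:[done,ping] B:[tick]
After 4 (send(from=B, to=A, msg='pong')): A:[done,ping,pong] B:[tick]
After 5 (process(B)): A:[done,ping,pong] B:[]
After 6 (send(from=B, to=A, msg='ok')): A:[done,ping,pong,ok] B:[]
After 7 (send(from=B, to=A, msg='data')): A:[done,ping,pong,ok,data] B:[]
After 8 (send(from=B, to=A, msg='resp')): A:[done,ping,pong,ok,data,resp] B:[]
After 9 (send(from=B, to=A, msg='start')): A:[done,ping,pong,ok,data,resp,start] B:[]
After 10 (send(from=A, to=B, msg='sync')): A:[done,ping,pong,ok,data,resp,start] B:[sync]
After 11 (process(B)): A:[done,ping,pong,ok,data,resp,start] B:[]
After 12 (process(B)): A:[done,ping,pong,ok,data,resp,start] B:[]

Answer: 2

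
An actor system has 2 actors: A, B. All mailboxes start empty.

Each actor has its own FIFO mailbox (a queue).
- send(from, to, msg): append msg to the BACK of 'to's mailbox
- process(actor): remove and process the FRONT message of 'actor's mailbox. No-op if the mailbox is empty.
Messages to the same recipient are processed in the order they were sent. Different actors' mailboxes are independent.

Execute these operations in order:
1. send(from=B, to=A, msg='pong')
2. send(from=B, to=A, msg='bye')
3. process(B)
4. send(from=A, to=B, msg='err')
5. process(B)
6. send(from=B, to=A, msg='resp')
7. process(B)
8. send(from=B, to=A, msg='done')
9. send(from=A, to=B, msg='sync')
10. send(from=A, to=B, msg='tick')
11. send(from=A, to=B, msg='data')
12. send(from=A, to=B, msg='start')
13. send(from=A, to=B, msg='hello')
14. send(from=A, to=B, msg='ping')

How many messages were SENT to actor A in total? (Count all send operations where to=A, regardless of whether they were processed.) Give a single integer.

Answer: 4

Derivation:
After 1 (send(from=B, to=A, msg='pong')): A:[pong] B:[]
After 2 (send(from=B, to=A, msg='bye')): A:[pong,bye] B:[]
After 3 (process(B)): A:[pong,bye] B:[]
After 4 (send(from=A, to=B, msg='err')): A:[pong,bye] B:[err]
After 5 (process(B)): A:[pong,bye] B:[]
After 6 (send(from=B, to=A, msg='resp')): A:[pong,bye,resp] B:[]
After 7 (process(B)): A:[pong,bye,resp] B:[]
After 8 (send(from=B, to=A, msg='done')): A:[pong,bye,resp,done] B:[]
After 9 (send(from=A, to=B, msg='sync')): A:[pong,bye,resp,done] B:[sync]
After 10 (send(from=A, to=B, msg='tick')): A:[pong,bye,resp,done] B:[sync,tick]
After 11 (send(from=A, to=B, msg='data')): A:[pong,bye,resp,done] B:[sync,tick,data]
After 12 (send(from=A, to=B, msg='start')): A:[pong,bye,resp,done] B:[sync,tick,data,start]
After 13 (send(from=A, to=B, msg='hello')): A:[pong,bye,resp,done] B:[sync,tick,data,start,hello]
After 14 (send(from=A, to=B, msg='ping')): A:[pong,bye,resp,done] B:[sync,tick,data,start,hello,ping]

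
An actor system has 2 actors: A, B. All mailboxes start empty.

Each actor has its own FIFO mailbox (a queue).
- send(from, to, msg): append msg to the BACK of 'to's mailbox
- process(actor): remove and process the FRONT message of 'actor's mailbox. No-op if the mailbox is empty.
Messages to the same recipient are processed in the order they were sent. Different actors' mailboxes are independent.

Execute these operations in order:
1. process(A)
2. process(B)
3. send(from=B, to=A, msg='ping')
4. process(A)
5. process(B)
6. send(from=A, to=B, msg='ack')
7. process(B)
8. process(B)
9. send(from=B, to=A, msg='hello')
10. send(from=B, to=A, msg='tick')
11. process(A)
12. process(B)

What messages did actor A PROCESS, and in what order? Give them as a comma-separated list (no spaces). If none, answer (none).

After 1 (process(A)): A:[] B:[]
After 2 (process(B)): A:[] B:[]
After 3 (send(from=B, to=A, msg='ping')): A:[ping] B:[]
After 4 (process(A)): A:[] B:[]
After 5 (process(B)): A:[] B:[]
After 6 (send(from=A, to=B, msg='ack')): A:[] B:[ack]
After 7 (process(B)): A:[] B:[]
After 8 (process(B)): A:[] B:[]
After 9 (send(from=B, to=A, msg='hello')): A:[hello] B:[]
After 10 (send(from=B, to=A, msg='tick')): A:[hello,tick] B:[]
After 11 (process(A)): A:[tick] B:[]
After 12 (process(B)): A:[tick] B:[]

Answer: ping,hello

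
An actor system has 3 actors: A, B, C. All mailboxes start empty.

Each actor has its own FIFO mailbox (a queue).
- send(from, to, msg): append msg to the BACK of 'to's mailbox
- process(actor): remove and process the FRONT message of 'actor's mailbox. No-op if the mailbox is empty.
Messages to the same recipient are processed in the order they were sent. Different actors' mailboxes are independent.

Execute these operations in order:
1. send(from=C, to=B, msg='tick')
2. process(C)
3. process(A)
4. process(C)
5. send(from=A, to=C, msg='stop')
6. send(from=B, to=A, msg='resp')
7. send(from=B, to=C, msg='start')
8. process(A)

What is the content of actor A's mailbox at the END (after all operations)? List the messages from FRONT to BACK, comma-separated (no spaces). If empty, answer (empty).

Answer: (empty)

Derivation:
After 1 (send(from=C, to=B, msg='tick')): A:[] B:[tick] C:[]
After 2 (process(C)): A:[] B:[tick] C:[]
After 3 (process(A)): A:[] B:[tick] C:[]
After 4 (process(C)): A:[] B:[tick] C:[]
After 5 (send(from=A, to=C, msg='stop')): A:[] B:[tick] C:[stop]
After 6 (send(from=B, to=A, msg='resp')): A:[resp] B:[tick] C:[stop]
After 7 (send(from=B, to=C, msg='start')): A:[resp] B:[tick] C:[stop,start]
After 8 (process(A)): A:[] B:[tick] C:[stop,start]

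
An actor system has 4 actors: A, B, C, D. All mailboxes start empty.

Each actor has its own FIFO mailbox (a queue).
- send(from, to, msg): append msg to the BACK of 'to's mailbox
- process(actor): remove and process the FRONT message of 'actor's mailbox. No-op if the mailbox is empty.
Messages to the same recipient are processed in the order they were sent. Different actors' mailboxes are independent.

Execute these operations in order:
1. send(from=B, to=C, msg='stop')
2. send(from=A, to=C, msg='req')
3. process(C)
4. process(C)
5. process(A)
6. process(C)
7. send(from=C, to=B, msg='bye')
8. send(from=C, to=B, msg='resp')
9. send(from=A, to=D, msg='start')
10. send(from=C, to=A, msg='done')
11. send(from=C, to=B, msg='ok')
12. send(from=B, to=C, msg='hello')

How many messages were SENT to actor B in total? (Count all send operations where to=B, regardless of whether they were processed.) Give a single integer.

Answer: 3

Derivation:
After 1 (send(from=B, to=C, msg='stop')): A:[] B:[] C:[stop] D:[]
After 2 (send(from=A, to=C, msg='req')): A:[] B:[] C:[stop,req] D:[]
After 3 (process(C)): A:[] B:[] C:[req] D:[]
After 4 (process(C)): A:[] B:[] C:[] D:[]
After 5 (process(A)): A:[] B:[] C:[] D:[]
After 6 (process(C)): A:[] B:[] C:[] D:[]
After 7 (send(from=C, to=B, msg='bye')): A:[] B:[bye] C:[] D:[]
After 8 (send(from=C, to=B, msg='resp')): A:[] B:[bye,resp] C:[] D:[]
After 9 (send(from=A, to=D, msg='start')): A:[] B:[bye,resp] C:[] D:[start]
After 10 (send(from=C, to=A, msg='done')): A:[done] B:[bye,resp] C:[] D:[start]
After 11 (send(from=C, to=B, msg='ok')): A:[done] B:[bye,resp,ok] C:[] D:[start]
After 12 (send(from=B, to=C, msg='hello')): A:[done] B:[bye,resp,ok] C:[hello] D:[start]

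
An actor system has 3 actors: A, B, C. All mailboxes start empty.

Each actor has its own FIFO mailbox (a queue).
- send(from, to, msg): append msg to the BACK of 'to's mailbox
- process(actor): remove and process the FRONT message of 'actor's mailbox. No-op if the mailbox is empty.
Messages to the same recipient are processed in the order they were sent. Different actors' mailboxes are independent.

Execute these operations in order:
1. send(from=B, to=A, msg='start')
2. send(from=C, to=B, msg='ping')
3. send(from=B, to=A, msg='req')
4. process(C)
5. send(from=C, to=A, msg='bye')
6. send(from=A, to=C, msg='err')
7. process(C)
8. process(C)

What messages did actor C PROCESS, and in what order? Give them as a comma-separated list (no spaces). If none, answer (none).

Answer: err

Derivation:
After 1 (send(from=B, to=A, msg='start')): A:[start] B:[] C:[]
After 2 (send(from=C, to=B, msg='ping')): A:[start] B:[ping] C:[]
After 3 (send(from=B, to=A, msg='req')): A:[start,req] B:[ping] C:[]
After 4 (process(C)): A:[start,req] B:[ping] C:[]
After 5 (send(from=C, to=A, msg='bye')): A:[start,req,bye] B:[ping] C:[]
After 6 (send(from=A, to=C, msg='err')): A:[start,req,bye] B:[ping] C:[err]
After 7 (process(C)): A:[start,req,bye] B:[ping] C:[]
After 8 (process(C)): A:[start,req,bye] B:[ping] C:[]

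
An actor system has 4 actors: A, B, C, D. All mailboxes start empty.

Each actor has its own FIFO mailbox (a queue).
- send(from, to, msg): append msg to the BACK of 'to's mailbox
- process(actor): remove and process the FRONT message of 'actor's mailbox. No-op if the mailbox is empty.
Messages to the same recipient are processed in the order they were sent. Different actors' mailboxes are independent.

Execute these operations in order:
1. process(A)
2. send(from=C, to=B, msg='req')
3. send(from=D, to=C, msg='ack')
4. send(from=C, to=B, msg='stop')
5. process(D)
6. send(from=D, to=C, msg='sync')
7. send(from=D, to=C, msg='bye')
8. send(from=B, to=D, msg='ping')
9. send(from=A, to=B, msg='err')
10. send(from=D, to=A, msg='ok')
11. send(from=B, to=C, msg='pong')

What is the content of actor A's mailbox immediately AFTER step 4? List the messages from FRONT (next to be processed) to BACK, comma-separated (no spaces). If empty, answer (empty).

After 1 (process(A)): A:[] B:[] C:[] D:[]
After 2 (send(from=C, to=B, msg='req')): A:[] B:[req] C:[] D:[]
After 3 (send(from=D, to=C, msg='ack')): A:[] B:[req] C:[ack] D:[]
After 4 (send(from=C, to=B, msg='stop')): A:[] B:[req,stop] C:[ack] D:[]

(empty)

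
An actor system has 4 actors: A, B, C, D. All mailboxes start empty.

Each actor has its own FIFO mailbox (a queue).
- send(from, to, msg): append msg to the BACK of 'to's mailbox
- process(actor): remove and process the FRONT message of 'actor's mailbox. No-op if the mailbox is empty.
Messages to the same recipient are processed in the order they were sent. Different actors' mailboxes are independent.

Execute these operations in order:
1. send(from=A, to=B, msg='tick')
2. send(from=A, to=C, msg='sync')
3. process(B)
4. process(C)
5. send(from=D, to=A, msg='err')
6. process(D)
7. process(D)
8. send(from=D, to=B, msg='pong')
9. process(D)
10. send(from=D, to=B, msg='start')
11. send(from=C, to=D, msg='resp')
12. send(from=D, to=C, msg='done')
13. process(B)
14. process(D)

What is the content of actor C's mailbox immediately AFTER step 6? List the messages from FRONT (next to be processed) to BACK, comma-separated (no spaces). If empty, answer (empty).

After 1 (send(from=A, to=B, msg='tick')): A:[] B:[tick] C:[] D:[]
After 2 (send(from=A, to=C, msg='sync')): A:[] B:[tick] C:[sync] D:[]
After 3 (process(B)): A:[] B:[] C:[sync] D:[]
After 4 (process(C)): A:[] B:[] C:[] D:[]
After 5 (send(from=D, to=A, msg='err')): A:[err] B:[] C:[] D:[]
After 6 (process(D)): A:[err] B:[] C:[] D:[]

(empty)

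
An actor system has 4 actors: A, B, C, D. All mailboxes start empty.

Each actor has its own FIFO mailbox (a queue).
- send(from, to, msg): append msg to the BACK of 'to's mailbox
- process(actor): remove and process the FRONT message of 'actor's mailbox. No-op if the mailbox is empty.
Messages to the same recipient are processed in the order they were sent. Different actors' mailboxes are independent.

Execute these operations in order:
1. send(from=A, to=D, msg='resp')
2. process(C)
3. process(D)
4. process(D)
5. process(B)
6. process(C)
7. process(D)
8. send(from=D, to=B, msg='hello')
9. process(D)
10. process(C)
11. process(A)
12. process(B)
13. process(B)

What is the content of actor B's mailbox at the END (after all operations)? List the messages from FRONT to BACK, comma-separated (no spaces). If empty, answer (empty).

Answer: (empty)

Derivation:
After 1 (send(from=A, to=D, msg='resp')): A:[] B:[] C:[] D:[resp]
After 2 (process(C)): A:[] B:[] C:[] D:[resp]
After 3 (process(D)): A:[] B:[] C:[] D:[]
After 4 (process(D)): A:[] B:[] C:[] D:[]
After 5 (process(B)): A:[] B:[] C:[] D:[]
After 6 (process(C)): A:[] B:[] C:[] D:[]
After 7 (process(D)): A:[] B:[] C:[] D:[]
After 8 (send(from=D, to=B, msg='hello')): A:[] B:[hello] C:[] D:[]
After 9 (process(D)): A:[] B:[hello] C:[] D:[]
After 10 (process(C)): A:[] B:[hello] C:[] D:[]
After 11 (process(A)): A:[] B:[hello] C:[] D:[]
After 12 (process(B)): A:[] B:[] C:[] D:[]
After 13 (process(B)): A:[] B:[] C:[] D:[]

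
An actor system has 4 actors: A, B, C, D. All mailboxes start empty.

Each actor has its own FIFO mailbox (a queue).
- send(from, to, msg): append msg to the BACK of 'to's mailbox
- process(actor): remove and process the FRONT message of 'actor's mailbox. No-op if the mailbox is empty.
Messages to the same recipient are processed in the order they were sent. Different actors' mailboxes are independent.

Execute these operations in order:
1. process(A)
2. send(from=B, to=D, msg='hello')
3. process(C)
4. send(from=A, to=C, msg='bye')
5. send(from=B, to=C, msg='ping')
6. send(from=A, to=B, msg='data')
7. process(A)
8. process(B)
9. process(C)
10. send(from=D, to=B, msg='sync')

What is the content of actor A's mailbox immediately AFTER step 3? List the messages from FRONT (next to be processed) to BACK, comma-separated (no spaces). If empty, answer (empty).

After 1 (process(A)): A:[] B:[] C:[] D:[]
After 2 (send(from=B, to=D, msg='hello')): A:[] B:[] C:[] D:[hello]
After 3 (process(C)): A:[] B:[] C:[] D:[hello]

(empty)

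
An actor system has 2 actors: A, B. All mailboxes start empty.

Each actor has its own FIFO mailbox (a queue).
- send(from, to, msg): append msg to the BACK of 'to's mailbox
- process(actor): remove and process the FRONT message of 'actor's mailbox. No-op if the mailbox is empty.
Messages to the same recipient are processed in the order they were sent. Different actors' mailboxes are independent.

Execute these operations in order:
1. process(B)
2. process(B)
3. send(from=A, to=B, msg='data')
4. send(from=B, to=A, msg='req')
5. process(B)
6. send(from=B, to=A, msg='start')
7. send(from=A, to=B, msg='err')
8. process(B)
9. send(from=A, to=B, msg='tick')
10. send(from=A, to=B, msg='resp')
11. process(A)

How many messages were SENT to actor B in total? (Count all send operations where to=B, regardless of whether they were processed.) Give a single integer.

Answer: 4

Derivation:
After 1 (process(B)): A:[] B:[]
After 2 (process(B)): A:[] B:[]
After 3 (send(from=A, to=B, msg='data')): A:[] B:[data]
After 4 (send(from=B, to=A, msg='req')): A:[req] B:[data]
After 5 (process(B)): A:[req] B:[]
After 6 (send(from=B, to=A, msg='start')): A:[req,start] B:[]
After 7 (send(from=A, to=B, msg='err')): A:[req,start] B:[err]
After 8 (process(B)): A:[req,start] B:[]
After 9 (send(from=A, to=B, msg='tick')): A:[req,start] B:[tick]
After 10 (send(from=A, to=B, msg='resp')): A:[req,start] B:[tick,resp]
After 11 (process(A)): A:[start] B:[tick,resp]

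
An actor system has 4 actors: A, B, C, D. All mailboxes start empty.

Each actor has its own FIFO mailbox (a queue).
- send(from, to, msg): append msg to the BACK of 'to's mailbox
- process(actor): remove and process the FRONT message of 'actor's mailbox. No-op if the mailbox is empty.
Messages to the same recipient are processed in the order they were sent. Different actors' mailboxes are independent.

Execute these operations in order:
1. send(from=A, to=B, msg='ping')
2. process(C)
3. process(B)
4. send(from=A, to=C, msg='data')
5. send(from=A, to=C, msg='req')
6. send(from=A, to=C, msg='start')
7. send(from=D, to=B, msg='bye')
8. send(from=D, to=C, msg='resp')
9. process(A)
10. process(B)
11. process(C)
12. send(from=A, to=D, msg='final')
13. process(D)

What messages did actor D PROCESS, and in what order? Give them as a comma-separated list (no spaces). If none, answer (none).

After 1 (send(from=A, to=B, msg='ping')): A:[] B:[ping] C:[] D:[]
After 2 (process(C)): A:[] B:[ping] C:[] D:[]
After 3 (process(B)): A:[] B:[] C:[] D:[]
After 4 (send(from=A, to=C, msg='data')): A:[] B:[] C:[data] D:[]
After 5 (send(from=A, to=C, msg='req')): A:[] B:[] C:[data,req] D:[]
After 6 (send(from=A, to=C, msg='start')): A:[] B:[] C:[data,req,start] D:[]
After 7 (send(from=D, to=B, msg='bye')): A:[] B:[bye] C:[data,req,start] D:[]
After 8 (send(from=D, to=C, msg='resp')): A:[] B:[bye] C:[data,req,start,resp] D:[]
After 9 (process(A)): A:[] B:[bye] C:[data,req,start,resp] D:[]
After 10 (process(B)): A:[] B:[] C:[data,req,start,resp] D:[]
After 11 (process(C)): A:[] B:[] C:[req,start,resp] D:[]
After 12 (send(from=A, to=D, msg='final')): A:[] B:[] C:[req,start,resp] D:[final]
After 13 (process(D)): A:[] B:[] C:[req,start,resp] D:[]

Answer: final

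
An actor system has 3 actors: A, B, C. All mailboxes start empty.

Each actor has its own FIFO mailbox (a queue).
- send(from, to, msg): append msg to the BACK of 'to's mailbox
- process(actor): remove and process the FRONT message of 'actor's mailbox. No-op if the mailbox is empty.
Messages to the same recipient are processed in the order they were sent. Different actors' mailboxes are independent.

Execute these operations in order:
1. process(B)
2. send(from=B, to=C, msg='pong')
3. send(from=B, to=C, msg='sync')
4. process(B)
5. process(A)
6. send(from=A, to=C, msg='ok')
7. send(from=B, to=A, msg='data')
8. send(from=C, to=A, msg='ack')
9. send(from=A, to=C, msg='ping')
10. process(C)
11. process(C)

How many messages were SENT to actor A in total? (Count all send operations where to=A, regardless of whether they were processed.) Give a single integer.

After 1 (process(B)): A:[] B:[] C:[]
After 2 (send(from=B, to=C, msg='pong')): A:[] B:[] C:[pong]
After 3 (send(from=B, to=C, msg='sync')): A:[] B:[] C:[pong,sync]
After 4 (process(B)): A:[] B:[] C:[pong,sync]
After 5 (process(A)): A:[] B:[] C:[pong,sync]
After 6 (send(from=A, to=C, msg='ok')): A:[] B:[] C:[pong,sync,ok]
After 7 (send(from=B, to=A, msg='data')): A:[data] B:[] C:[pong,sync,ok]
After 8 (send(from=C, to=A, msg='ack')): A:[data,ack] B:[] C:[pong,sync,ok]
After 9 (send(from=A, to=C, msg='ping')): A:[data,ack] B:[] C:[pong,sync,ok,ping]
After 10 (process(C)): A:[data,ack] B:[] C:[sync,ok,ping]
After 11 (process(C)): A:[data,ack] B:[] C:[ok,ping]

Answer: 2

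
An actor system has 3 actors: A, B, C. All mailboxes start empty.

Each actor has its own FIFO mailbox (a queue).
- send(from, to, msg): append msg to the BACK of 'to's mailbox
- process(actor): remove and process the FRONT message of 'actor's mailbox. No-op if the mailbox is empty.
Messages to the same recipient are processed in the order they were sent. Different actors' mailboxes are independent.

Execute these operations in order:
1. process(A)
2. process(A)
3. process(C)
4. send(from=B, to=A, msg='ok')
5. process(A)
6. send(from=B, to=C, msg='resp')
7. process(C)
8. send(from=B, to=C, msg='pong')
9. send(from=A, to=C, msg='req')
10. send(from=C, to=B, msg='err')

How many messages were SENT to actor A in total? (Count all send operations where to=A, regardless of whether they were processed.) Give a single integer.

After 1 (process(A)): A:[] B:[] C:[]
After 2 (process(A)): A:[] B:[] C:[]
After 3 (process(C)): A:[] B:[] C:[]
After 4 (send(from=B, to=A, msg='ok')): A:[ok] B:[] C:[]
After 5 (process(A)): A:[] B:[] C:[]
After 6 (send(from=B, to=C, msg='resp')): A:[] B:[] C:[resp]
After 7 (process(C)): A:[] B:[] C:[]
After 8 (send(from=B, to=C, msg='pong')): A:[] B:[] C:[pong]
After 9 (send(from=A, to=C, msg='req')): A:[] B:[] C:[pong,req]
After 10 (send(from=C, to=B, msg='err')): A:[] B:[err] C:[pong,req]

Answer: 1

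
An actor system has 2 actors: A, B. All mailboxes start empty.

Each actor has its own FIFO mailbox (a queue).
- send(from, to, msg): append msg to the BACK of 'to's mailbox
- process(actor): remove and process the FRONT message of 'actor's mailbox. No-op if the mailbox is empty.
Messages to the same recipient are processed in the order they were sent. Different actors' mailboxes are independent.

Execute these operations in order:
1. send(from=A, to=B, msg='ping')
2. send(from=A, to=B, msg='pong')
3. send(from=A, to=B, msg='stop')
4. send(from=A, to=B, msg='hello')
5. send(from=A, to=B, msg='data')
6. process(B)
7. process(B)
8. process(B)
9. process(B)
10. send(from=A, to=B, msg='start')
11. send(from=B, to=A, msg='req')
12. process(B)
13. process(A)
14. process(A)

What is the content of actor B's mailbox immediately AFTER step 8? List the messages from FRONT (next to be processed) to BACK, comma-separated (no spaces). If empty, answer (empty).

After 1 (send(from=A, to=B, msg='ping')): A:[] B:[ping]
After 2 (send(from=A, to=B, msg='pong')): A:[] B:[ping,pong]
After 3 (send(from=A, to=B, msg='stop')): A:[] B:[ping,pong,stop]
After 4 (send(from=A, to=B, msg='hello')): A:[] B:[ping,pong,stop,hello]
After 5 (send(from=A, to=B, msg='data')): A:[] B:[ping,pong,stop,hello,data]
After 6 (process(B)): A:[] B:[pong,stop,hello,data]
After 7 (process(B)): A:[] B:[stop,hello,data]
After 8 (process(B)): A:[] B:[hello,data]

hello,data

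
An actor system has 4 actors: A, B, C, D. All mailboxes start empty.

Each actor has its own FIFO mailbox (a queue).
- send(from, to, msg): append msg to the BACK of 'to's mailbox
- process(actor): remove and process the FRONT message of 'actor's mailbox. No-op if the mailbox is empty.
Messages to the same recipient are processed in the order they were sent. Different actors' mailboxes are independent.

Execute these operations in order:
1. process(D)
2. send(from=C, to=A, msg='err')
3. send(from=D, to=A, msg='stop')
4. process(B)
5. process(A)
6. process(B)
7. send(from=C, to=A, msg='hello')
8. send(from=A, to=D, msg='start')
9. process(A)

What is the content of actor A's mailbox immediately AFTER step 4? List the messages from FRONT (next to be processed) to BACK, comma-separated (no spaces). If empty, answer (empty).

After 1 (process(D)): A:[] B:[] C:[] D:[]
After 2 (send(from=C, to=A, msg='err')): A:[err] B:[] C:[] D:[]
After 3 (send(from=D, to=A, msg='stop')): A:[err,stop] B:[] C:[] D:[]
After 4 (process(B)): A:[err,stop] B:[] C:[] D:[]

err,stop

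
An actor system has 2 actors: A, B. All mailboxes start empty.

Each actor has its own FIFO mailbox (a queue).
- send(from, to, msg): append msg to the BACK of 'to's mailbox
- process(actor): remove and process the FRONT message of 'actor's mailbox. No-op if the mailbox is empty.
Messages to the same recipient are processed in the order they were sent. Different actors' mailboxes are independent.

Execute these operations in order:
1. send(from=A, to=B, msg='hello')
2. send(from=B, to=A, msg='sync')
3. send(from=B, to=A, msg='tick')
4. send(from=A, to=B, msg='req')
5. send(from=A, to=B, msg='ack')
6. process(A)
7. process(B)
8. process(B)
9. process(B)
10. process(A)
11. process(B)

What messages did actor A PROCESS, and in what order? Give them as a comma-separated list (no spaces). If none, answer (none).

Answer: sync,tick

Derivation:
After 1 (send(from=A, to=B, msg='hello')): A:[] B:[hello]
After 2 (send(from=B, to=A, msg='sync')): A:[sync] B:[hello]
After 3 (send(from=B, to=A, msg='tick')): A:[sync,tick] B:[hello]
After 4 (send(from=A, to=B, msg='req')): A:[sync,tick] B:[hello,req]
After 5 (send(from=A, to=B, msg='ack')): A:[sync,tick] B:[hello,req,ack]
After 6 (process(A)): A:[tick] B:[hello,req,ack]
After 7 (process(B)): A:[tick] B:[req,ack]
After 8 (process(B)): A:[tick] B:[ack]
After 9 (process(B)): A:[tick] B:[]
After 10 (process(A)): A:[] B:[]
After 11 (process(B)): A:[] B:[]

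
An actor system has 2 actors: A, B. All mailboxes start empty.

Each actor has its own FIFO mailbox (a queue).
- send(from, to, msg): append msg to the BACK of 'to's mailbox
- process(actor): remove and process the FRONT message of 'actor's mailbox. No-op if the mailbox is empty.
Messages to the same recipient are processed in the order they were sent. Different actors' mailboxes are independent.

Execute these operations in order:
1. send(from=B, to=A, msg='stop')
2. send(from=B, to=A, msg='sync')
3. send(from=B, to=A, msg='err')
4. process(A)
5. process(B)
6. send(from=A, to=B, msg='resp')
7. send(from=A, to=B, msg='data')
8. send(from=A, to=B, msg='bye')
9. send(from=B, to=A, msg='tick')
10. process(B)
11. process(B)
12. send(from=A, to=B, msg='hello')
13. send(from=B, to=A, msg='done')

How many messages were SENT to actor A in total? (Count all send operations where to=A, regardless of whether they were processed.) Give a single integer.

After 1 (send(from=B, to=A, msg='stop')): A:[stop] B:[]
After 2 (send(from=B, to=A, msg='sync')): A:[stop,sync] B:[]
After 3 (send(from=B, to=A, msg='err')): A:[stop,sync,err] B:[]
After 4 (process(A)): A:[sync,err] B:[]
After 5 (process(B)): A:[sync,err] B:[]
After 6 (send(from=A, to=B, msg='resp')): A:[sync,err] B:[resp]
After 7 (send(from=A, to=B, msg='data')): A:[sync,err] B:[resp,data]
After 8 (send(from=A, to=B, msg='bye')): A:[sync,err] B:[resp,data,bye]
After 9 (send(from=B, to=A, msg='tick')): A:[sync,err,tick] B:[resp,data,bye]
After 10 (process(B)): A:[sync,err,tick] B:[data,bye]
After 11 (process(B)): A:[sync,err,tick] B:[bye]
After 12 (send(from=A, to=B, msg='hello')): A:[sync,err,tick] B:[bye,hello]
After 13 (send(from=B, to=A, msg='done')): A:[sync,err,tick,done] B:[bye,hello]

Answer: 5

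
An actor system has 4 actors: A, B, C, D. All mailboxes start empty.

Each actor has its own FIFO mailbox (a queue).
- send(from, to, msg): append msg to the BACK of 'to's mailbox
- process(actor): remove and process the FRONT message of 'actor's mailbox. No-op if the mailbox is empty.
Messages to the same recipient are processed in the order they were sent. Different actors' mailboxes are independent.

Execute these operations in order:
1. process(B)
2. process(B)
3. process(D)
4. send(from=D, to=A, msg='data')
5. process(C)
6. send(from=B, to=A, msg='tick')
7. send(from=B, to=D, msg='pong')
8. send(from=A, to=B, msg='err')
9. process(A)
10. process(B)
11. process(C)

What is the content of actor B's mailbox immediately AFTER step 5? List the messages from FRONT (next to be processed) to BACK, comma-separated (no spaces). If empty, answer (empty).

After 1 (process(B)): A:[] B:[] C:[] D:[]
After 2 (process(B)): A:[] B:[] C:[] D:[]
After 3 (process(D)): A:[] B:[] C:[] D:[]
After 4 (send(from=D, to=A, msg='data')): A:[data] B:[] C:[] D:[]
After 5 (process(C)): A:[data] B:[] C:[] D:[]

(empty)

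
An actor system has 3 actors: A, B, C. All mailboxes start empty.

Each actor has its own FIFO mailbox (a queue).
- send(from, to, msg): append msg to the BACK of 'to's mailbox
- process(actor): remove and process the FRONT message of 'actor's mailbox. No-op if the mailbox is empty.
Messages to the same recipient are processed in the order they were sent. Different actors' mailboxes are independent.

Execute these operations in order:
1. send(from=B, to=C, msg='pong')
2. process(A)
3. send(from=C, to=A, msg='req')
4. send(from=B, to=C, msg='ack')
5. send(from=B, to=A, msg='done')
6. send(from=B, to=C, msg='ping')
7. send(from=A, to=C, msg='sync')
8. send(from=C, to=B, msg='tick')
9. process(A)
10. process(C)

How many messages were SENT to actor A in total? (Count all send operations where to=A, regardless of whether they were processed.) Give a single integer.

Answer: 2

Derivation:
After 1 (send(from=B, to=C, msg='pong')): A:[] B:[] C:[pong]
After 2 (process(A)): A:[] B:[] C:[pong]
After 3 (send(from=C, to=A, msg='req')): A:[req] B:[] C:[pong]
After 4 (send(from=B, to=C, msg='ack')): A:[req] B:[] C:[pong,ack]
After 5 (send(from=B, to=A, msg='done')): A:[req,done] B:[] C:[pong,ack]
After 6 (send(from=B, to=C, msg='ping')): A:[req,done] B:[] C:[pong,ack,ping]
After 7 (send(from=A, to=C, msg='sync')): A:[req,done] B:[] C:[pong,ack,ping,sync]
After 8 (send(from=C, to=B, msg='tick')): A:[req,done] B:[tick] C:[pong,ack,ping,sync]
After 9 (process(A)): A:[done] B:[tick] C:[pong,ack,ping,sync]
After 10 (process(C)): A:[done] B:[tick] C:[ack,ping,sync]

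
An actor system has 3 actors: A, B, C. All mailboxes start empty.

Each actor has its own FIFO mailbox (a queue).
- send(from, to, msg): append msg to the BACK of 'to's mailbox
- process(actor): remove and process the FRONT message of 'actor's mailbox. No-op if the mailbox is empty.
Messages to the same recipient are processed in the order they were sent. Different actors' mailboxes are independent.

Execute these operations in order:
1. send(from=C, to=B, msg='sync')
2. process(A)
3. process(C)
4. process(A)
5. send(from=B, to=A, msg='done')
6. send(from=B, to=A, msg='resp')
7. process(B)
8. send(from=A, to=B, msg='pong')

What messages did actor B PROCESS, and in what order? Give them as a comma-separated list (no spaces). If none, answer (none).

After 1 (send(from=C, to=B, msg='sync')): A:[] B:[sync] C:[]
After 2 (process(A)): A:[] B:[sync] C:[]
After 3 (process(C)): A:[] B:[sync] C:[]
After 4 (process(A)): A:[] B:[sync] C:[]
After 5 (send(from=B, to=A, msg='done')): A:[done] B:[sync] C:[]
After 6 (send(from=B, to=A, msg='resp')): A:[done,resp] B:[sync] C:[]
After 7 (process(B)): A:[done,resp] B:[] C:[]
After 8 (send(from=A, to=B, msg='pong')): A:[done,resp] B:[pong] C:[]

Answer: sync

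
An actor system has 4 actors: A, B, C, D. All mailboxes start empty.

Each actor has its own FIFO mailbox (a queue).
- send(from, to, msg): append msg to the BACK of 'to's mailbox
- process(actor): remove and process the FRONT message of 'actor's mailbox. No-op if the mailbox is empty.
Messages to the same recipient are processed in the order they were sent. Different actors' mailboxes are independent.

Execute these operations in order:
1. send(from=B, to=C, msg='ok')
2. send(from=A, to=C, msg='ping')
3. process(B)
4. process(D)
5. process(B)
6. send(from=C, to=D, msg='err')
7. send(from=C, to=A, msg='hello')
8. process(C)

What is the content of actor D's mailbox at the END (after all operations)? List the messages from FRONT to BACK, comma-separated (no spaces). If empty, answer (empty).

Answer: err

Derivation:
After 1 (send(from=B, to=C, msg='ok')): A:[] B:[] C:[ok] D:[]
After 2 (send(from=A, to=C, msg='ping')): A:[] B:[] C:[ok,ping] D:[]
After 3 (process(B)): A:[] B:[] C:[ok,ping] D:[]
After 4 (process(D)): A:[] B:[] C:[ok,ping] D:[]
After 5 (process(B)): A:[] B:[] C:[ok,ping] D:[]
After 6 (send(from=C, to=D, msg='err')): A:[] B:[] C:[ok,ping] D:[err]
After 7 (send(from=C, to=A, msg='hello')): A:[hello] B:[] C:[ok,ping] D:[err]
After 8 (process(C)): A:[hello] B:[] C:[ping] D:[err]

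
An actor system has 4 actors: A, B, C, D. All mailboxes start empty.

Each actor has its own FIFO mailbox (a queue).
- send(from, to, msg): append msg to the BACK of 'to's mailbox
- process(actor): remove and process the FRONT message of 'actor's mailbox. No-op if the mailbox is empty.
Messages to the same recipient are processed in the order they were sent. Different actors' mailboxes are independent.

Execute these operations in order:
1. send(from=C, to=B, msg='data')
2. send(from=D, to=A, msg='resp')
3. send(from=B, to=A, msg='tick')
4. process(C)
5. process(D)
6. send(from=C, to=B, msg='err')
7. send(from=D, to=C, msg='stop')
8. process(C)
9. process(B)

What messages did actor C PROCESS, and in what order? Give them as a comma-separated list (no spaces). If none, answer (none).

Answer: stop

Derivation:
After 1 (send(from=C, to=B, msg='data')): A:[] B:[data] C:[] D:[]
After 2 (send(from=D, to=A, msg='resp')): A:[resp] B:[data] C:[] D:[]
After 3 (send(from=B, to=A, msg='tick')): A:[resp,tick] B:[data] C:[] D:[]
After 4 (process(C)): A:[resp,tick] B:[data] C:[] D:[]
After 5 (process(D)): A:[resp,tick] B:[data] C:[] D:[]
After 6 (send(from=C, to=B, msg='err')): A:[resp,tick] B:[data,err] C:[] D:[]
After 7 (send(from=D, to=C, msg='stop')): A:[resp,tick] B:[data,err] C:[stop] D:[]
After 8 (process(C)): A:[resp,tick] B:[data,err] C:[] D:[]
After 9 (process(B)): A:[resp,tick] B:[err] C:[] D:[]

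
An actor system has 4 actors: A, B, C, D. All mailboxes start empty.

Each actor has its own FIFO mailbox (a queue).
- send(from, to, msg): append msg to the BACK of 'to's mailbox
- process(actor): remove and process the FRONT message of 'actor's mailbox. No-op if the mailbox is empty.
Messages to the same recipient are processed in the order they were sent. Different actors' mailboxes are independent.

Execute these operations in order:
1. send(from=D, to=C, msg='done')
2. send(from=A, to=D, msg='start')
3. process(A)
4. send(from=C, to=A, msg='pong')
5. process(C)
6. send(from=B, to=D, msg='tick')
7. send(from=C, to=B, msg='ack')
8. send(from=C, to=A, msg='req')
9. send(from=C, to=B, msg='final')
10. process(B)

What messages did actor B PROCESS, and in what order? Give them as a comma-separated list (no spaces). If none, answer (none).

Answer: ack

Derivation:
After 1 (send(from=D, to=C, msg='done')): A:[] B:[] C:[done] D:[]
After 2 (send(from=A, to=D, msg='start')): A:[] B:[] C:[done] D:[start]
After 3 (process(A)): A:[] B:[] C:[done] D:[start]
After 4 (send(from=C, to=A, msg='pong')): A:[pong] B:[] C:[done] D:[start]
After 5 (process(C)): A:[pong] B:[] C:[] D:[start]
After 6 (send(from=B, to=D, msg='tick')): A:[pong] B:[] C:[] D:[start,tick]
After 7 (send(from=C, to=B, msg='ack')): A:[pong] B:[ack] C:[] D:[start,tick]
After 8 (send(from=C, to=A, msg='req')): A:[pong,req] B:[ack] C:[] D:[start,tick]
After 9 (send(from=C, to=B, msg='final')): A:[pong,req] B:[ack,final] C:[] D:[start,tick]
After 10 (process(B)): A:[pong,req] B:[final] C:[] D:[start,tick]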